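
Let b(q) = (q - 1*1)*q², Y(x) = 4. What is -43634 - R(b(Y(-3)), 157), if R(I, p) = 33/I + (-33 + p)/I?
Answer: -2094589/48 ≈ -43637.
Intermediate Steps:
b(q) = q²*(-1 + q) (b(q) = (q - 1)*q² = (-1 + q)*q² = q²*(-1 + q))
R(I, p) = 33/I + (-33 + p)/I
-43634 - R(b(Y(-3)), 157) = -43634 - 157/(4²*(-1 + 4)) = -43634 - 157/(16*3) = -43634 - 157/48 = -2094589/48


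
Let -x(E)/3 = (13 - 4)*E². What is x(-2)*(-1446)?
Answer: 156168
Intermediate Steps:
x(E) = -27*E² (x(E) = -3*(13 - 4)*E² = -27*E²)
x(-2)*(-1446) = -27*(-2)²*(-1446) = -27*4*(-1446) = -108*(-1446) = 156168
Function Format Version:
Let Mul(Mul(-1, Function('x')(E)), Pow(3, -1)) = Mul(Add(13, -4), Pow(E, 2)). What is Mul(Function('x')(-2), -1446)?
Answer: 156168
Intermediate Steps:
Function('x')(E) = Mul(-27, Pow(E, 2)) (Function('x')(E) = Mul(-3, Mul(Add(13, -4), Pow(E, 2))) = Mul(-3, Mul(9, Pow(E, 2))) = Mul(-27, Pow(E, 2)))
Mul(Function('x')(-2), -1446) = Mul(Mul(-27, Pow(-2, 2)), -1446) = Mul(Mul(-27, 4), -1446) = Mul(-108, -1446) = 156168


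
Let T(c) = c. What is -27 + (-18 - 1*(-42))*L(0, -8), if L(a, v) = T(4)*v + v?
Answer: -987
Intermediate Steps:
L(a, v) = 5*v (L(a, v) = 4*v + v = 5*v)
-27 + (-18 - 1*(-42))*L(0, -8) = -27 + (-18 - 1*(-42))*(5*(-8)) = -27 + (-18 + 42)*(-40) = -27 + 24*(-40) = -27 - 960 = -987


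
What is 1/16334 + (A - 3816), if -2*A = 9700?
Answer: -141550443/16334 ≈ -8666.0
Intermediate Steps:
A = -4850 (A = -1/2*9700 = -4850)
1/16334 + (A - 3816) = 1/16334 + (-4850 - 3816) = 1/16334 - 8666 = -141550443/16334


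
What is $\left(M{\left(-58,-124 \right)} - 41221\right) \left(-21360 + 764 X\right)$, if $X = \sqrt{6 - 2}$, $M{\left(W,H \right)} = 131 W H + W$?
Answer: $-17866113336$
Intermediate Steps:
$M{\left(W,H \right)} = W + 131 H W$ ($M{\left(W,H \right)} = 131 H W + W = W + 131 H W$)
$X = 2$ ($X = \sqrt{4} = 2$)
$\left(M{\left(-58,-124 \right)} - 41221\right) \left(-21360 + 764 X\right) = \left(- 58 \left(1 + 131 \left(-124\right)\right) - 41221\right) \left(-21360 + 764 \cdot 2\right) = \left(- 58 \left(1 - 16244\right) - 41221\right) \left(-21360 + 1528\right) = \left(\left(-58\right) \left(-16243\right) - 41221\right) \left(-19832\right) = \left(942094 - 41221\right) \left(-19832\right) = 900873 \left(-19832\right) = -17866113336$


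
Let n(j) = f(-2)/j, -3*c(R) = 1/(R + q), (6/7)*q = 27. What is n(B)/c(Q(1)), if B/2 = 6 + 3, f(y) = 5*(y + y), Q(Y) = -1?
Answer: 305/3 ≈ 101.67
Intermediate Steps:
q = 63/2 (q = (7/6)*27 = 63/2 ≈ 31.500)
f(y) = 10*y (f(y) = 5*(2*y) = 10*y)
B = 18 (B = 2*(6 + 3) = 2*9 = 18)
c(R) = -1/(3*(63/2 + R)) (c(R) = -1/(3*(R + 63/2)) = -1/(3*(63/2 + R)))
n(j) = -20/j (n(j) = (10*(-2))/j = -20/j)
n(B)/c(Q(1)) = (-20/18)/((-2/(189 + 6*(-1)))) = (-20*1/18)/((-2/(189 - 6))) = -10/(9*((-2/183))) = -10/(9*((-2*1/183))) = -10/(9*(-2/183)) = -10/9*(-183/2) = 305/3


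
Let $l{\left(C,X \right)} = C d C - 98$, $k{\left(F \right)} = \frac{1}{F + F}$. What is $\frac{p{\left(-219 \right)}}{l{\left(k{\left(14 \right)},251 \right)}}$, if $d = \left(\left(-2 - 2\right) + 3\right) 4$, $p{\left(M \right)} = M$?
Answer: $\frac{14308}{6403} \approx 2.2346$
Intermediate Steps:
$d = -4$ ($d = \left(\left(-2 - 2\right) + 3\right) 4 = \left(-4 + 3\right) 4 = \left(-1\right) 4 = -4$)
$k{\left(F \right)} = \frac{1}{2 F}$
$l{\left(C,X \right)} = -98 - 4 C^{2}$ ($l{\left(C,X \right)} = C \left(-4\right) C - 98 = - 4 C C - 98 = - 4 C^{2} - 98 = -98 - 4 C^{2}$)
$\frac{p{\left(-219 \right)}}{l{\left(k{\left(14 \right)},251 \right)}} = - \frac{219}{-98 - 4 \left(\frac{1}{2 \cdot 14}\right)^{2}} = - \frac{219}{-98 - 4 \left(\frac{1}{2} \cdot \frac{1}{14}\right)^{2}} = - \frac{219}{-98 - \frac{4}{784}} = - \frac{219}{-98 - \frac{1}{196}} = - \frac{219}{- \frac{19209}{196}} = \left(-219\right) \left(- \frac{196}{19209}\right) = \frac{14308}{6403}$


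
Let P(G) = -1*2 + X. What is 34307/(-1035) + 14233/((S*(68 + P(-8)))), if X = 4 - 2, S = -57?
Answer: -49235029/1337220 ≈ -36.819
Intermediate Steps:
X = 2
P(G) = 0 (P(G) = -1*2 + 2 = -2 + 2 = 0)
34307/(-1035) + 14233/((S*(68 + P(-8)))) = 34307/(-1035) + 14233/((-57*(68 + 0))) = 34307*(-1/1035) + 14233/((-57*68)) = -34307/1035 + 14233/(-3876) = -34307/1035 + 14233*(-1/3876) = -34307/1035 - 14233/3876 = -49235029/1337220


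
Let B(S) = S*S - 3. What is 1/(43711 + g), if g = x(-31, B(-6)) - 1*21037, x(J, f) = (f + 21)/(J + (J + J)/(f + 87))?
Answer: 1891/42873294 ≈ 4.4107e-5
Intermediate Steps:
B(S) = -3 + S² (B(S) = S² - 3 = -3 + S²)
x(J, f) = (21 + f)/(J + 2*J/(87 + f)) (x(J, f) = (21 + f)/(J + (2*J)/(87 + f)) = (21 + f)/(J + 2*J/(87 + f)))
g = -39784207/1891 (g = (1827 + (-3 + (-6)²)² + 108*(-3 + (-6)²))/((-31)*(89 + (-3 + (-6)²))) - 1*21037 = -(1827 + (-3 + 36)² + 108*(-3 + 36))/(31*(89 + (-3 + 36))) - 21037 = -(1827 + 33² + 108*33)/(31*(89 + 33)) - 21037 = -1/31*(1827 + 1089 + 3564)/122 - 21037 = -1/31*1/122*6480 - 21037 = -3240/1891 - 21037 = -39784207/1891 ≈ -21039.)
1/(43711 + g) = 1/(43711 - 39784207/1891) = 1/(42873294/1891) = 1891/42873294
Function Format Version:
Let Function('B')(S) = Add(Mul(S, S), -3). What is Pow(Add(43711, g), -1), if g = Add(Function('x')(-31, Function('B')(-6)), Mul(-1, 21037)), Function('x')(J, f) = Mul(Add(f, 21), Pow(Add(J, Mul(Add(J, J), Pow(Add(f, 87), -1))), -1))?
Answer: Rational(1891, 42873294) ≈ 4.4107e-5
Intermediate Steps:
Function('B')(S) = Add(-3, Pow(S, 2)) (Function('B')(S) = Add(Pow(S, 2), -3) = Add(-3, Pow(S, 2)))
Function('x')(J, f) = Mul(Pow(Add(J, Mul(2, J, Pow(Add(87, f), -1))), -1), Add(21, f)) (Function('x')(J, f) = Mul(Add(21, f), Pow(Add(J, Mul(Mul(2, J), Pow(Add(87, f), -1))), -1)) = Mul(Add(21, f), Pow(Add(J, Mul(2, J, Pow(Add(87, f), -1))), -1)) = Mul(Pow(Add(J, Mul(2, J, Pow(Add(87, f), -1))), -1), Add(21, f)))
g = Rational(-39784207, 1891) (g = Add(Mul(Pow(-31, -1), Pow(Add(89, Add(-3, Pow(-6, 2))), -1), Add(1827, Pow(Add(-3, Pow(-6, 2)), 2), Mul(108, Add(-3, Pow(-6, 2))))), Mul(-1, 21037)) = Add(Mul(Rational(-1, 31), Pow(Add(89, Add(-3, 36)), -1), Add(1827, Pow(Add(-3, 36), 2), Mul(108, Add(-3, 36)))), -21037) = Add(Mul(Rational(-1, 31), Pow(Add(89, 33), -1), Add(1827, Pow(33, 2), Mul(108, 33))), -21037) = Add(Mul(Rational(-1, 31), Pow(122, -1), Add(1827, 1089, 3564)), -21037) = Add(Mul(Rational(-1, 31), Rational(1, 122), 6480), -21037) = Add(Rational(-3240, 1891), -21037) = Rational(-39784207, 1891) ≈ -21039.)
Pow(Add(43711, g), -1) = Pow(Add(43711, Rational(-39784207, 1891)), -1) = Pow(Rational(42873294, 1891), -1) = Rational(1891, 42873294)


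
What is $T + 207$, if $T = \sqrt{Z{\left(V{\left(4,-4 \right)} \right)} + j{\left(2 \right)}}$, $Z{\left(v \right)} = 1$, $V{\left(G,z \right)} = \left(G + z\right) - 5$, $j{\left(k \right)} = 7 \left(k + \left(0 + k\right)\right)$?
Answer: $207 + \sqrt{29} \approx 212.39$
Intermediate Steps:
$j{\left(k \right)} = 14 k$ ($j{\left(k \right)} = 7 \left(k + k\right) = 7 \cdot 2 k = 14 k$)
$V{\left(G,z \right)} = -5 + G + z$
$T = \sqrt{29}$ ($T = \sqrt{1 + 14 \cdot 2} = \sqrt{1 + 28} = \sqrt{29} \approx 5.3852$)
$T + 207 = \sqrt{29} + 207 = 207 + \sqrt{29}$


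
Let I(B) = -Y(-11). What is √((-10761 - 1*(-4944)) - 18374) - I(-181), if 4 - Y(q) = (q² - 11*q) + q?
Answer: -227 + I*√24191 ≈ -227.0 + 155.53*I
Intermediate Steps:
Y(q) = 4 - q² + 10*q (Y(q) = 4 - ((q² - 11*q) + q) = 4 - (q² - 10*q) = 4 + (-q² + 10*q) = 4 - q² + 10*q)
I(B) = 227 (I(B) = -(4 - 1*(-11)² + 10*(-11)) = -(4 - 1*121 - 110) = -(4 - 121 - 110) = -1*(-227) = 227)
√((-10761 - 1*(-4944)) - 18374) - I(-181) = √((-10761 - 1*(-4944)) - 18374) - 1*227 = √((-10761 + 4944) - 18374) - 227 = √(-5817 - 18374) - 227 = √(-24191) - 227 = I*√24191 - 227 = -227 + I*√24191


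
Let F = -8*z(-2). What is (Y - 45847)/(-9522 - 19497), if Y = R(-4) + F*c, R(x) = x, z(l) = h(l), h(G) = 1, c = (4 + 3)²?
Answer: 46243/29019 ≈ 1.5935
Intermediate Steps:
c = 49 (c = 7² = 49)
z(l) = 1
F = -8 (F = -8*1 = -8)
Y = -396 (Y = -4 - 8*49 = -4 - 392 = -396)
(Y - 45847)/(-9522 - 19497) = (-396 - 45847)/(-9522 - 19497) = -46243/(-29019) = -46243*(-1/29019) = 46243/29019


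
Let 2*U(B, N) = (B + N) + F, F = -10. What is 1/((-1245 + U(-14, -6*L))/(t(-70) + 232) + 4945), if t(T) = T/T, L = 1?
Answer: 233/1150925 ≈ 0.00020245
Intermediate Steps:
t(T) = 1
U(B, N) = -5 + B/2 + N/2 (U(B, N) = ((B + N) - 10)/2 = (-10 + B + N)/2 = -5 + B/2 + N/2)
1/((-1245 + U(-14, -6*L))/(t(-70) + 232) + 4945) = 1/((-1245 + (-5 + (1/2)*(-14) + (-6*1)/2))/(1 + 232) + 4945) = 1/((-1245 + (-5 - 7 + (1/2)*(-6)))/233 + 4945) = 1/((-1245 + (-5 - 7 - 3))*(1/233) + 4945) = 1/((-1245 - 15)*(1/233) + 4945) = 1/(-1260*1/233 + 4945) = 1/(-1260/233 + 4945) = 1/(1150925/233) = 233/1150925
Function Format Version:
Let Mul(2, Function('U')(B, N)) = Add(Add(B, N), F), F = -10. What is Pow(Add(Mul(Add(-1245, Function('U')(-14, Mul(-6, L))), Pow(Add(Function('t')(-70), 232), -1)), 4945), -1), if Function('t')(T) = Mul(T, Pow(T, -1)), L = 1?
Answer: Rational(233, 1150925) ≈ 0.00020245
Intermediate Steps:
Function('t')(T) = 1
Function('U')(B, N) = Add(-5, Mul(Rational(1, 2), B), Mul(Rational(1, 2), N)) (Function('U')(B, N) = Mul(Rational(1, 2), Add(Add(B, N), -10)) = Mul(Rational(1, 2), Add(-10, B, N)) = Add(-5, Mul(Rational(1, 2), B), Mul(Rational(1, 2), N)))
Pow(Add(Mul(Add(-1245, Function('U')(-14, Mul(-6, L))), Pow(Add(Function('t')(-70), 232), -1)), 4945), -1) = Pow(Add(Mul(Add(-1245, Add(-5, Mul(Rational(1, 2), -14), Mul(Rational(1, 2), Mul(-6, 1)))), Pow(Add(1, 232), -1)), 4945), -1) = Pow(Add(Mul(Add(-1245, Add(-5, -7, Mul(Rational(1, 2), -6))), Pow(233, -1)), 4945), -1) = Pow(Add(Mul(Add(-1245, Add(-5, -7, -3)), Rational(1, 233)), 4945), -1) = Pow(Add(Mul(Add(-1245, -15), Rational(1, 233)), 4945), -1) = Pow(Add(Mul(-1260, Rational(1, 233)), 4945), -1) = Pow(Add(Rational(-1260, 233), 4945), -1) = Pow(Rational(1150925, 233), -1) = Rational(233, 1150925)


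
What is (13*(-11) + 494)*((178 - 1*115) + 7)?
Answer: 24570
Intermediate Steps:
(13*(-11) + 494)*((178 - 1*115) + 7) = (-143 + 494)*((178 - 115) + 7) = 351*(63 + 7) = 351*70 = 24570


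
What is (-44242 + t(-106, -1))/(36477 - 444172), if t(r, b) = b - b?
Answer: 44242/407695 ≈ 0.10852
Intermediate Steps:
t(r, b) = 0
(-44242 + t(-106, -1))/(36477 - 444172) = (-44242 + 0)/(36477 - 444172) = -44242/(-407695) = -44242*(-1/407695) = 44242/407695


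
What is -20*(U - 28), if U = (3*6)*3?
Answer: -520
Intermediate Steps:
U = 54 (U = 18*3 = 54)
-20*(U - 28) = -20*(54 - 28) = -20*26 = -520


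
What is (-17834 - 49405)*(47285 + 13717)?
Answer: -4101713478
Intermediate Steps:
(-17834 - 49405)*(47285 + 13717) = -67239*61002 = -4101713478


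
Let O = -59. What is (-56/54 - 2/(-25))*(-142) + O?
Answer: 51907/675 ≈ 76.899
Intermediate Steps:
(-56/54 - 2/(-25))*(-142) + O = (-56/54 - 2/(-25))*(-142) - 59 = (-56*1/54 - 2*(-1/25))*(-142) - 59 = (-28/27 + 2/25)*(-142) - 59 = -646/675*(-142) - 59 = 91732/675 - 59 = 51907/675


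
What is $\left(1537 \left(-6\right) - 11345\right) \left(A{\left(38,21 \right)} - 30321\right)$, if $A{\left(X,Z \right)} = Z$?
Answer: $623180100$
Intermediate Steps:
$\left(1537 \left(-6\right) - 11345\right) \left(A{\left(38,21 \right)} - 30321\right) = \left(1537 \left(-6\right) - 11345\right) \left(21 - 30321\right) = \left(-9222 - 11345\right) \left(-30300\right) = \left(-20567\right) \left(-30300\right) = 623180100$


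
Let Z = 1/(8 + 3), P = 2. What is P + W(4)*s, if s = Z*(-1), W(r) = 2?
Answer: 20/11 ≈ 1.8182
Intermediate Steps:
Z = 1/11 ≈ 0.090909
s = -1/11 (s = (1/11)*(-1) = -1/11 ≈ -0.090909)
P + W(4)*s = 2 + 2*(-1/11) = 2 - 2/11 = 20/11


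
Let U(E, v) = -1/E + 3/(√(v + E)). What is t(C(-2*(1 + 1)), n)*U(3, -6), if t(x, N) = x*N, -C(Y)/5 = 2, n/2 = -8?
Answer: -160/3 - 160*I*√3 ≈ -53.333 - 277.13*I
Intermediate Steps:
U(E, v) = -1/E + 3/√(E + v) (U(E, v) = -1/E + 3/(√(E + v)) = -1/E + 3/√(E + v))
n = -16 (n = 2*(-8) = -16)
C(Y) = -10 (C(Y) = -5*2 = -10)
t(x, N) = N*x
t(C(-2*(1 + 1)), n)*U(3, -6) = (-16*(-10))*(-1/3 + 3/√(3 - 6)) = 160*(-1*⅓ + 3/√(-3)) = 160*(-⅓ + 3*(-I*√3/3)) = 160*(-⅓ - I*√3) = -160/3 - 160*I*√3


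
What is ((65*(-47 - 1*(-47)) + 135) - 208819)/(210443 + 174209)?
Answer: -52171/96163 ≈ -0.54253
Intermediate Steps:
((65*(-47 - 1*(-47)) + 135) - 208819)/(210443 + 174209) = ((65*(-47 + 47) + 135) - 208819)/384652 = ((65*0 + 135) - 208819)*(1/384652) = ((0 + 135) - 208819)*(1/384652) = (135 - 208819)*(1/384652) = -208684*1/384652 = -52171/96163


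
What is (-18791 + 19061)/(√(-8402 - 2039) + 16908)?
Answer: 913032/57178181 - 54*I*√10441/57178181 ≈ 0.015968 - 9.6502e-5*I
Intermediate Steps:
(-18791 + 19061)/(√(-8402 - 2039) + 16908) = 270/(√(-10441) + 16908) = 270/(I*√10441 + 16908) = 270/(16908 + I*√10441)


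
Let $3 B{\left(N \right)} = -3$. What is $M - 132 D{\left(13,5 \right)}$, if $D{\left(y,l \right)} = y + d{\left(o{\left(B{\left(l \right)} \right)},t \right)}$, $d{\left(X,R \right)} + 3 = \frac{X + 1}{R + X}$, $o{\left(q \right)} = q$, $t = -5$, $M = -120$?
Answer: $-1440$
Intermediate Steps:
$B{\left(N \right)} = -1$ ($B{\left(N \right)} = \frac{1}{3} \left(-3\right) = -1$)
$d{\left(X,R \right)} = -3 + \frac{1 + X}{R + X}$ ($d{\left(X,R \right)} = -3 + \frac{X + 1}{R + X} = -3 + \frac{1 + X}{R + X}$)
$D{\left(y,l \right)} = -3 + y$ ($D{\left(y,l \right)} = y + \frac{1 - -15 - -2}{-5 - 1} = y + \frac{1 + 15 + 2}{-6} = y - 3 = -3 + y$)
$M - 132 D{\left(13,5 \right)} = -120 - 132 \left(-3 + 13\right) = -120 - 1320 = -1440$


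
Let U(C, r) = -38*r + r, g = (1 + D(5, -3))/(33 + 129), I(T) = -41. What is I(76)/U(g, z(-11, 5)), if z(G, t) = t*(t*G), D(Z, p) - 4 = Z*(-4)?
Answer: -41/10175 ≈ -0.0040295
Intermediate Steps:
D(Z, p) = 4 - 4*Z (D(Z, p) = 4 + Z*(-4) = 4 - 4*Z)
z(G, t) = G*t² (z(G, t) = t*(G*t) = G*t²)
g = -5/54 (g = (1 + (4 - 4*5))/(33 + 129) = (1 + (4 - 20))/162 = (1 - 16)*(1/162) = -15*1/162 = -5/54 ≈ -0.092593)
U(C, r) = -37*r
I(76)/U(g, z(-11, 5)) = -41/((-(-407)*5²)) = -41/((-(-407)*25)) = -41/((-37*(-275))) = -41/10175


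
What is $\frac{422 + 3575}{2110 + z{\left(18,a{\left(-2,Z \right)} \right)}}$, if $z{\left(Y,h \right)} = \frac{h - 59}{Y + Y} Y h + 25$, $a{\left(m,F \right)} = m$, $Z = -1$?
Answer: $\frac{3997}{2196} \approx 1.8201$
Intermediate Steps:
$z{\left(Y,h \right)} = 25 + h \left(- \frac{59}{2} + \frac{h}{2}\right)$ ($z{\left(Y,h \right)} = \frac{-59 + h}{2 Y} Y h + 25 = \left(- \frac{59}{2} + \frac{h}{2}\right) h + 25 = h \left(- \frac{59}{2} + \frac{h}{2}\right) + 25 = 25 + h \left(- \frac{59}{2} + \frac{h}{2}\right)$)
$\frac{422 + 3575}{2110 + z{\left(18,a{\left(-2,Z \right)} \right)}} = \frac{422 + 3575}{2110 + \left(25 + \frac{\left(-2\right)^{2}}{2} - -59\right)} = \frac{3997}{2110 + \left(25 + \frac{1}{2} \cdot 4 + 59\right)} = \frac{3997}{2110 + \left(25 + 2 + 59\right)} = \frac{3997}{2110 + 86} = \frac{3997}{2196}$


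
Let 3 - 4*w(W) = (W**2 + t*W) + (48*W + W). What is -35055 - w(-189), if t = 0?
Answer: -113763/4 ≈ -28441.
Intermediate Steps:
w(W) = 3/4 - 49*W/4 - W**2/4 (w(W) = 3/4 - ((W**2 + 0*W) + (48*W + W))/4 = 3/4 - ((W**2 + 0) + 49*W)/4 = 3/4 - (W**2 + 49*W)/4 = 3/4 + (-49*W/4 - W**2/4) = 3/4 - 49*W/4 - W**2/4)
-35055 - w(-189) = -35055 - (3/4 - 49/4*(-189) - 1/4*(-189)**2) = -35055 - (3/4 + 9261/4 - 1/4*35721) = -35055 - (3/4 + 9261/4 - 35721/4) = -35055 - 1*(-26457/4) = -35055 + 26457/4 = -113763/4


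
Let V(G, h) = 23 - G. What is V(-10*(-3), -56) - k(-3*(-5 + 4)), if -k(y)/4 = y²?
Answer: 29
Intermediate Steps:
k(y) = -4*y²
V(-10*(-3), -56) - k(-3*(-5 + 4)) = (23 - (-10)*(-3)) - (-4)*(-3*(-5 + 4))² = (23 - 1*30) - (-4)*(-3*(-1))² = (23 - 30) - (-4)*3² = -7 - (-4)*9 = -7 - 1*(-36) = -7 + 36 = 29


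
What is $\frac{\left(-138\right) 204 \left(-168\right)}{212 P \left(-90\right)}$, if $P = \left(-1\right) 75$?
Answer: $\frac{21896}{6625} \approx 3.3051$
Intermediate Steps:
$P = -75$
$\frac{\left(-138\right) 204 \left(-168\right)}{212 P \left(-90\right)} = \frac{\left(-138\right) 204 \left(-168\right)}{212 \left(-75\right) \left(-90\right)} = \frac{\left(-28152\right) \left(-168\right)}{\left(-15900\right) \left(-90\right)} = \frac{4729536}{1431000} = 4729536 \cdot \frac{1}{1431000} = \frac{21896}{6625}$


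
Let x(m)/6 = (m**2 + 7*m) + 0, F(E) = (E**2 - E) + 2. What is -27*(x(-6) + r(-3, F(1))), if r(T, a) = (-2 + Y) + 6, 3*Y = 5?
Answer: 819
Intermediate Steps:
Y = 5/3 (Y = (1/3)*5 = 5/3 ≈ 1.6667)
F(E) = 2 + E**2 - E
r(T, a) = 17/3 (r(T, a) = (-2 + 5/3) + 6 = -1/3 + 6 = 17/3)
x(m) = 6*m**2 + 42*m (x(m) = 6*((m**2 + 7*m) + 0) = 6*(m**2 + 7*m) = 6*m**2 + 42*m)
-27*(x(-6) + r(-3, F(1))) = -27*(6*(-6)*(7 - 6) + 17/3) = -27*(6*(-6)*1 + 17/3) = -27*(-36 + 17/3) = -27*(-91/3) = 819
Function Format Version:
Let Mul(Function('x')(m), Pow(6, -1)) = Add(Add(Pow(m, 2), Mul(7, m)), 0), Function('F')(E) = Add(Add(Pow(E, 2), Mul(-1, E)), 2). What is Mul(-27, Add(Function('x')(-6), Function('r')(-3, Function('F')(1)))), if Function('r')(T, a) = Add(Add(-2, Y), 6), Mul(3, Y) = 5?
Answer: 819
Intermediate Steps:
Y = Rational(5, 3) (Y = Mul(Rational(1, 3), 5) = Rational(5, 3) ≈ 1.6667)
Function('F')(E) = Add(2, Pow(E, 2), Mul(-1, E))
Function('r')(T, a) = Rational(17, 3) (Function('r')(T, a) = Add(Add(-2, Rational(5, 3)), 6) = Add(Rational(-1, 3), 6) = Rational(17, 3))
Function('x')(m) = Add(Mul(6, Pow(m, 2)), Mul(42, m)) (Function('x')(m) = Mul(6, Add(Add(Pow(m, 2), Mul(7, m)), 0)) = Mul(6, Add(Pow(m, 2), Mul(7, m))) = Add(Mul(6, Pow(m, 2)), Mul(42, m)))
Mul(-27, Add(Function('x')(-6), Function('r')(-3, Function('F')(1)))) = Mul(-27, Add(Mul(6, -6, Add(7, -6)), Rational(17, 3))) = Mul(-27, Add(Mul(6, -6, 1), Rational(17, 3))) = Mul(-27, Add(-36, Rational(17, 3))) = Mul(-27, Rational(-91, 3)) = 819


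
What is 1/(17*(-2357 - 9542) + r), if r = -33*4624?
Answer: -1/354875 ≈ -2.8179e-6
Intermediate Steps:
r = -152592
1/(17*(-2357 - 9542) + r) = 1/(17*(-2357 - 9542) - 152592) = 1/(17*(-11899) - 152592) = 1/(-202283 - 152592) = 1/(-354875) = -1/354875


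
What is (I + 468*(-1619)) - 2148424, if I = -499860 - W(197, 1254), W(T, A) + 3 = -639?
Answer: -3405334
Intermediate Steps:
W(T, A) = -642 (W(T, A) = -3 - 639 = -642)
I = -499218 (I = -499860 - 1*(-642) = -499860 + 642 = -499218)
(I + 468*(-1619)) - 2148424 = (-499218 + 468*(-1619)) - 2148424 = (-499218 - 757692) - 2148424 = -1256910 - 2148424 = -3405334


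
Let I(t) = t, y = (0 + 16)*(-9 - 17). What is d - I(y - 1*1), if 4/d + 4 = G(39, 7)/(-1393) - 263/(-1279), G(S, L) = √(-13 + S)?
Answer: 19008995184571123/45700653600575 + 9114906052*√26/45700653600575 ≈ 415.95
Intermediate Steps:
y = -416 (y = 16*(-26) = -416)
d = 4/(-4853/1279 - √26/1393) (d = 4/(-4 + (√(-13 + 39)/(-1393) - 263/(-1279))) = 4/(-4 + (√26*(-1/1393) - 263*(-1/1279))) = 4/(-4 + (-√26/1393 + 263/1279)) = 4/(-4 + (263/1279 - √26/1393)) = 4/(-4853/1279 - √26/1393) ≈ -1.0532)
d - I(y - 1*1) = (-48177366868652/45700653600575 + 9114906052*√26/45700653600575) - (-416 - 1*1) = (-48177366868652/45700653600575 + 9114906052*√26/45700653600575) - (-416 - 1) = (-48177366868652/45700653600575 + 9114906052*√26/45700653600575) - 1*(-417) = (-48177366868652/45700653600575 + 9114906052*√26/45700653600575) + 417 = 19008995184571123/45700653600575 + 9114906052*√26/45700653600575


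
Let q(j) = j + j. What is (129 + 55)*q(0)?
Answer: 0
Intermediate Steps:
q(j) = 2*j
(129 + 55)*q(0) = (129 + 55)*(2*0) = 184*0 = 0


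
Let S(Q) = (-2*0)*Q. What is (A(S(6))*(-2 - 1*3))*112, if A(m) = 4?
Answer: -2240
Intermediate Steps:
S(Q) = 0 (S(Q) = 0*Q = 0)
(A(S(6))*(-2 - 1*3))*112 = (4*(-2 - 1*3))*112 = (4*(-2 - 3))*112 = (4*(-5))*112 = -20*112 = -2240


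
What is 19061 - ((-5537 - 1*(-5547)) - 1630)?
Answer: 20681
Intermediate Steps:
19061 - ((-5537 - 1*(-5547)) - 1630) = 19061 - ((-5537 + 5547) - 1630) = 19061 - (10 - 1630) = 19061 - 1*(-1620) = 19061 + 1620 = 20681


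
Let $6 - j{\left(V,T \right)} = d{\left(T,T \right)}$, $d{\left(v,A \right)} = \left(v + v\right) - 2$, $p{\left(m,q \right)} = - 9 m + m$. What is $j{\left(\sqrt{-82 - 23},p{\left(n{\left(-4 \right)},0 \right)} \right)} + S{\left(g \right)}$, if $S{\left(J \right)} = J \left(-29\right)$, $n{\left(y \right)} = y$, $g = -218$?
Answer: $6266$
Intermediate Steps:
$p{\left(m,q \right)} = - 8 m$
$d{\left(v,A \right)} = -2 + 2 v$ ($d{\left(v,A \right)} = 2 v - 2 = -2 + 2 v$)
$j{\left(V,T \right)} = 8 - 2 T$ ($j{\left(V,T \right)} = 6 - \left(-2 + 2 T\right) = 8 - 2 T$)
$S{\left(J \right)} = - 29 J$
$j{\left(\sqrt{-82 - 23},p{\left(n{\left(-4 \right)},0 \right)} \right)} + S{\left(g \right)} = \left(8 - 2 \left(\left(-8\right) \left(-4\right)\right)\right) - -6322 = \left(8 - 64\right) + 6322 = -56 + 6322 = 6266$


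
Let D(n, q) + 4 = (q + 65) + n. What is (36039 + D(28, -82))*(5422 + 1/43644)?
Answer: 4264922510687/21822 ≈ 1.9544e+8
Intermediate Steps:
D(n, q) = 61 + n + q (D(n, q) = -4 + ((q + 65) + n) = -4 + ((65 + q) + n) = -4 + (65 + n + q) = 61 + n + q)
(36039 + D(28, -82))*(5422 + 1/43644) = (36039 + (61 + 28 - 82))*(5422 + 1/43644) = (36039 + 7)*(5422 + 1/43644) = 36046*(236637769/43644) = 4264922510687/21822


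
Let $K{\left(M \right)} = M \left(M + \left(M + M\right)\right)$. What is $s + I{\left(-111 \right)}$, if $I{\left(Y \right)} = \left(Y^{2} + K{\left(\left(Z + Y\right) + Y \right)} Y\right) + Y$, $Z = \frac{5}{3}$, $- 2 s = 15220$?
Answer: $-16161477$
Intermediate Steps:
$s = -7610$ ($s = \left(- \frac{1}{2}\right) 15220 = -7610$)
$Z = \frac{5}{3}$ ($Z = 5 \cdot \frac{1}{3} = \frac{5}{3} \approx 1.6667$)
$K{\left(M \right)} = 3 M^{2}$ ($K{\left(M \right)} = M \left(M + 2 M\right) = M 3 M = 3 M^{2}$)
$I{\left(Y \right)} = Y + Y^{2} + 3 Y \left(\frac{5}{3} + 2 Y\right)^{2}$ ($I{\left(Y \right)} = \left(Y^{2} + 3 \left(\left(\frac{5}{3} + Y\right) + Y\right)^{2} Y\right) + Y = \left(Y^{2} + 3 \left(\frac{5}{3} + 2 Y\right)^{2} Y\right) + Y = \left(Y^{2} + 3 Y \left(\frac{5}{3} + 2 Y\right)^{2}\right) + Y = Y + Y^{2} + 3 Y \left(\frac{5}{3} + 2 Y\right)^{2}$)
$s + I{\left(-111 \right)} = -7610 + \frac{1}{3} \left(-111\right) \left(28 + 36 \left(-111\right)^{2} + 63 \left(-111\right)\right) = -7610 + \frac{1}{3} \left(-111\right) \left(28 + 36 \cdot 12321 - 6993\right) = -7610 + \frac{1}{3} \left(-111\right) \left(28 + 443556 - 6993\right) = -7610 + \frac{1}{3} \left(-111\right) 436591 = -7610 - 16153867 = -16161477$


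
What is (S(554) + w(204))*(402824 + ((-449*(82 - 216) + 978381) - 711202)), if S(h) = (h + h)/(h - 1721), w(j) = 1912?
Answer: 1628419983124/1167 ≈ 1.3954e+9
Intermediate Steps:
S(h) = 2*h/(-1721 + h) (S(h) = (2*h)/(-1721 + h) = 2*h/(-1721 + h))
(S(554) + w(204))*(402824 + ((-449*(82 - 216) + 978381) - 711202)) = (2*554/(-1721 + 554) + 1912)*(402824 + ((-449*(82 - 216) + 978381) - 711202)) = (2*554/(-1167) + 1912)*(402824 + ((-449*(-134) + 978381) - 711202)) = (2*554*(-1/1167) + 1912)*(402824 + ((60166 + 978381) - 711202)) = (-1108/1167 + 1912)*(402824 + (1038547 - 711202)) = 2230196*(402824 + 327345)/1167 = (2230196/1167)*730169 = 1628419983124/1167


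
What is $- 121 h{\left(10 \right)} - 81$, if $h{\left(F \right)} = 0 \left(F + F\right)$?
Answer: $-81$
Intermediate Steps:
$h{\left(F \right)} = 0$ ($h{\left(F \right)} = 0 \cdot 2 F = 0$)
$- 121 h{\left(10 \right)} - 81 = \left(-121\right) 0 - 81 = 0 - 81 = -81$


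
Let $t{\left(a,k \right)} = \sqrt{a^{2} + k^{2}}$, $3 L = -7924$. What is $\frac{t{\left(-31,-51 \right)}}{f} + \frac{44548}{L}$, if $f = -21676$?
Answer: $- \frac{4773}{283} - \frac{\sqrt{3562}}{21676} \approx -16.868$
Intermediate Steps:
$L = - \frac{7924}{3}$ ($L = \frac{1}{3} \left(-7924\right) = - \frac{7924}{3} \approx -2641.3$)
$\frac{t{\left(-31,-51 \right)}}{f} + \frac{44548}{L} = \frac{\sqrt{\left(-31\right)^{2} + \left(-51\right)^{2}}}{-21676} + \frac{44548}{- \frac{7924}{3}} = \sqrt{961 + 2601} \left(- \frac{1}{21676}\right) + 44548 \left(- \frac{3}{7924}\right) = \sqrt{3562} \left(- \frac{1}{21676}\right) - \frac{4773}{283} = - \frac{\sqrt{3562}}{21676} - \frac{4773}{283} = - \frac{4773}{283} - \frac{\sqrt{3562}}{21676}$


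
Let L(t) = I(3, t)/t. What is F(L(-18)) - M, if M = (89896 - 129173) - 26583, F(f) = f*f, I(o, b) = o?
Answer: 2370961/36 ≈ 65860.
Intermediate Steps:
L(t) = 3/t
F(f) = f²
M = -65860 (M = -39277 - 26583 = -65860)
F(L(-18)) - M = (3/(-18))² - 1*(-65860) = (3*(-1/18))² + 65860 = (-⅙)² + 65860 = 1/36 + 65860 = 2370961/36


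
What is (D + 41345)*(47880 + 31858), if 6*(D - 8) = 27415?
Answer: 10985225177/3 ≈ 3.6617e+9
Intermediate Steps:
D = 27463/6 (D = 8 + (⅙)*27415 = 8 + 27415/6 = 27463/6 ≈ 4577.2)
(D + 41345)*(47880 + 31858) = (27463/6 + 41345)*(47880 + 31858) = (275533/6)*79738 = 10985225177/3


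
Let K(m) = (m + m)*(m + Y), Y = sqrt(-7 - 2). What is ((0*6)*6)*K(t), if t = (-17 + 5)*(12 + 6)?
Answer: 0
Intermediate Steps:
t = -216 (t = -12*18 = -216)
Y = 3*I (Y = sqrt(-9) = 3*I ≈ 3.0*I)
K(m) = 2*m*(m + 3*I) (K(m) = (m + m)*(m + 3*I) = (2*m)*(m + 3*I) = 2*m*(m + 3*I))
((0*6)*6)*K(t) = ((0*6)*6)*(2*(-216)*(-216 + 3*I)) = (0*6)*(93312 - 1296*I) = 0*(93312 - 1296*I) = 0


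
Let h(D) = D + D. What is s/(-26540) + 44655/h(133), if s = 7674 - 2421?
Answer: 591873201/3529820 ≈ 167.68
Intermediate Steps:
h(D) = 2*D
s = 5253
s/(-26540) + 44655/h(133) = 5253/(-26540) + 44655/((2*133)) = 5253*(-1/26540) + 44655/266 = -5253/26540 + 44655*(1/266) = -5253/26540 + 44655/266 = 591873201/3529820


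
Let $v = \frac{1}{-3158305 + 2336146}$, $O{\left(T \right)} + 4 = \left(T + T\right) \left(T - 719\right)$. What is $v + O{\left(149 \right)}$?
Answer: $- \frac{139655216377}{822159} \approx -1.6986 \cdot 10^{5}$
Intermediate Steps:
$O{\left(T \right)} = -4 + 2 T \left(-719 + T\right)$ ($O{\left(T \right)} = -4 + \left(T + T\right) \left(T - 719\right) = -4 + 2 T \left(-719 + T\right)$)
$v = - \frac{1}{822159}$ ($v = \frac{1}{-822159} = - \frac{1}{822159} \approx -1.2163 \cdot 10^{-6}$)
$v + O{\left(149 \right)} = - \frac{1}{822159} - \left(214266 - 44402\right) = - \frac{1}{822159} - 169864 = - \frac{139655216377}{822159}$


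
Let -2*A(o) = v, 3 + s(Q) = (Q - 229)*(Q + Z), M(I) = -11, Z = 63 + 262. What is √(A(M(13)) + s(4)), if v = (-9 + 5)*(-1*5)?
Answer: I*√74038 ≈ 272.1*I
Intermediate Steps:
Z = 325
s(Q) = -3 + (-229 + Q)*(325 + Q) (s(Q) = -3 + (Q - 229)*(Q + 325) = -3 + (-229 + Q)*(325 + Q))
v = 20 (v = -4*(-5) = 20)
A(o) = -10 (A(o) = -½*20 = -10)
√(A(M(13)) + s(4)) = √(-10 + (-74428 + 4² + 96*4)) = √(-10 + (-74428 + 16 + 384)) = √(-10 - 74028) = √(-74038) = I*√74038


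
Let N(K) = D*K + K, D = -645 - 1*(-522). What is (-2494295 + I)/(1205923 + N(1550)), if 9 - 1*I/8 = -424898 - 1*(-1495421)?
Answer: -11058407/1016823 ≈ -10.875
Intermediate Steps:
D = -123 (D = -645 + 522 = -123)
N(K) = -122*K (N(K) = -123*K + K = -122*K)
I = -8564112 (I = 72 - 8*(-424898 - 1*(-1495421)) = 72 - 8*(-424898 + 1495421) = 72 - 8*1070523 = 72 - 8564184 = -8564112)
(-2494295 + I)/(1205923 + N(1550)) = (-2494295 - 8564112)/(1205923 - 122*1550) = -11058407/(1205923 - 189100) = -11058407/1016823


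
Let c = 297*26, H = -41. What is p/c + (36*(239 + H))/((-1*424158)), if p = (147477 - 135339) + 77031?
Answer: 2098150127/181963782 ≈ 11.531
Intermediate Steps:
c = 7722
p = 89169 (p = 12138 + 77031 = 89169)
p/c + (36*(239 + H))/((-1*424158)) = 89169/7722 + (36*(239 - 41))/((-1*424158)) = 89169*(1/7722) + (36*198)/(-424158) = 29723/2574 + 7128*(-1/424158) = 29723/2574 - 1188/70693 = 2098150127/181963782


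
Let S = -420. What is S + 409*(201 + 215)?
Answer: 169724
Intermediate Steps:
S + 409*(201 + 215) = -420 + 409*(201 + 215) = -420 + 409*416 = -420 + 170144 = 169724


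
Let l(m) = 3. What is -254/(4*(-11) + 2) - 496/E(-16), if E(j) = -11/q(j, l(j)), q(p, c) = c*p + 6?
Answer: -436075/231 ≈ -1887.8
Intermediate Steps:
q(p, c) = 6 + c*p
E(j) = -11/(6 + 3*j)
-254/(4*(-11) + 2) - 496/E(-16) = -254/(4*(-11) + 2) - 496/((-11/(6 + 3*(-16)))) = -254/(-44 + 2) - 496/((-11/(6 - 48))) = -254/(-42) - 496/((-11/(-42))) = -254*(-1/42) - 496/((-11*(-1/42))) = 127/21 - 496/11/42 = 127/21 - 496*42/11 = 127/21 - 20832/11 = -436075/231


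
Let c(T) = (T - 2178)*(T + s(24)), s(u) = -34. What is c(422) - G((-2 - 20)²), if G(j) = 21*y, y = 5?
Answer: -681433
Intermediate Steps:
c(T) = (-2178 + T)*(-34 + T) (c(T) = (T - 2178)*(T - 34) = (-2178 + T)*(-34 + T))
G(j) = 105 (G(j) = 21*5 = 105)
c(422) - G((-2 - 20)²) = (74052 + 422² - 2212*422) - 1*105 = (74052 + 178084 - 933464) - 105 = -681328 - 105 = -681433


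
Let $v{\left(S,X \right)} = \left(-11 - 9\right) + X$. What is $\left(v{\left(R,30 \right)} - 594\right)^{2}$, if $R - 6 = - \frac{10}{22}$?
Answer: $341056$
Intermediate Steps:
$R = \frac{61}{11}$ ($R = 6 - \frac{10}{22} = 6 - \frac{5}{11} = \frac{61}{11} \approx 5.5455$)
$v{\left(S,X \right)} = -20 + X$
$\left(v{\left(R,30 \right)} - 594\right)^{2} = \left(\left(-20 + 30\right) - 594\right)^{2} = \left(10 - 594\right)^{2} = \left(-584\right)^{2} = 341056$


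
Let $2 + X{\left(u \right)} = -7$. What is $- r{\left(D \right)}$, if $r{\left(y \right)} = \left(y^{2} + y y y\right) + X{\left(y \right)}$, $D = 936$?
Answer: $-820901943$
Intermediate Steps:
$X{\left(u \right)} = -9$ ($X{\left(u \right)} = -2 - 7 = -9$)
$r{\left(y \right)} = -9 + y^{2} + y^{3}$ ($r{\left(y \right)} = \left(y^{2} + y y y\right) - 9 = \left(y^{2} + y^{2} y\right) - 9 = \left(y^{2} + y^{3}\right) - 9 = -9 + y^{2} + y^{3}$)
$- r{\left(D \right)} = - (-9 + 936^{2} + 936^{3}) = - (-9 + 876096 + 820025856) = \left(-1\right) 820901943 = -820901943$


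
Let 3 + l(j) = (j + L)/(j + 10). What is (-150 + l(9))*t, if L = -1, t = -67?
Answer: 194233/19 ≈ 10223.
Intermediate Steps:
l(j) = -3 + (-1 + j)/(10 + j) (l(j) = -3 + (j - 1)/(j + 10) = -3 + (-1 + j)/(10 + j))
(-150 + l(9))*t = (-150 + (-31 - 2*9)/(10 + 9))*(-67) = (-150 + (-31 - 18)/19)*(-67) = (-150 + (1/19)*(-49))*(-67) = (-150 - 49/19)*(-67) = -2899/19*(-67) = 194233/19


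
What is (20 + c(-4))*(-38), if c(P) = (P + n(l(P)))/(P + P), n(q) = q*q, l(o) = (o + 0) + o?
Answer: -475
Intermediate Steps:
l(o) = 2*o (l(o) = o + o = 2*o)
n(q) = q**2
c(P) = (P + 4*P**2)/(2*P) (c(P) = (P + (2*P)**2)/(P + P) = (P + 4*P**2)/((2*P)) = (P + 4*P**2)*(1/(2*P)) = (P + 4*P**2)/(2*P))
(20 + c(-4))*(-38) = (20 + (1/2 + 2*(-4)))*(-38) = (20 + (1/2 - 8))*(-38) = (20 - 15/2)*(-38) = (25/2)*(-38) = -475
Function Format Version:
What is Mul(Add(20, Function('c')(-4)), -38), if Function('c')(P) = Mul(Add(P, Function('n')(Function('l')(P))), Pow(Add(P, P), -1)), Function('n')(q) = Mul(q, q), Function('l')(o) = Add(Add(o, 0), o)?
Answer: -475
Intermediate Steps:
Function('l')(o) = Mul(2, o) (Function('l')(o) = Add(o, o) = Mul(2, o))
Function('n')(q) = Pow(q, 2)
Function('c')(P) = Mul(Rational(1, 2), Pow(P, -1), Add(P, Mul(4, Pow(P, 2)))) (Function('c')(P) = Mul(Add(P, Pow(Mul(2, P), 2)), Pow(Add(P, P), -1)) = Mul(Add(P, Mul(4, Pow(P, 2))), Pow(Mul(2, P), -1)) = Mul(Add(P, Mul(4, Pow(P, 2))), Mul(Rational(1, 2), Pow(P, -1))) = Mul(Rational(1, 2), Pow(P, -1), Add(P, Mul(4, Pow(P, 2)))))
Mul(Add(20, Function('c')(-4)), -38) = Mul(Add(20, Add(Rational(1, 2), Mul(2, -4))), -38) = Mul(Add(20, Add(Rational(1, 2), -8)), -38) = Mul(Add(20, Rational(-15, 2)), -38) = Mul(Rational(25, 2), -38) = -475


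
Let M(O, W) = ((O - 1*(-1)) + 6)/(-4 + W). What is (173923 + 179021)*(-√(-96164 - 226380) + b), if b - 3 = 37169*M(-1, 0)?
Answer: -19676804472 - 1411776*I*√20159 ≈ -1.9677e+10 - 2.0045e+8*I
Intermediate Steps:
M(O, W) = (7 + O)/(-4 + W) (M(O, W) = ((O + 1) + 6)/(-4 + W) = ((1 + O) + 6)/(-4 + W) = (7 + O)/(-4 + W))
b = -111501/2 (b = 3 + 37169*((7 - 1)/(-4 + 0)) = 3 + 37169*(6/(-4)) = 3 + 37169*(-¼*6) = 3 + 37169*(-3/2) = 3 - 111507/2 = -111501/2 ≈ -55751.)
(173923 + 179021)*(-√(-96164 - 226380) + b) = (173923 + 179021)*(-√(-96164 - 226380) - 111501/2) = 352944*(-√(-322544) - 111501/2) = 352944*(-4*I*√20159 - 111501/2) = 352944*(-111501/2 - 4*I*√20159) = -19676804472 - 1411776*I*√20159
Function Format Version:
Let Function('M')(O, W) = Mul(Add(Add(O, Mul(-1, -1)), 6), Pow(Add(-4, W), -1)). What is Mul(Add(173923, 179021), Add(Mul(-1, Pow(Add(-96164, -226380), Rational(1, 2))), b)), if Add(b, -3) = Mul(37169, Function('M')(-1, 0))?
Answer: Add(-19676804472, Mul(-1411776, I, Pow(20159, Rational(1, 2)))) ≈ Add(-1.9677e+10, Mul(-2.0045e+8, I))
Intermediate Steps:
Function('M')(O, W) = Mul(Pow(Add(-4, W), -1), Add(7, O)) (Function('M')(O, W) = Mul(Add(Add(O, 1), 6), Pow(Add(-4, W), -1)) = Mul(Add(Add(1, O), 6), Pow(Add(-4, W), -1)) = Mul(Add(7, O), Pow(Add(-4, W), -1)) = Mul(Pow(Add(-4, W), -1), Add(7, O)))
b = Rational(-111501, 2) (b = Add(3, Mul(37169, Mul(Pow(Add(-4, 0), -1), Add(7, -1)))) = Add(3, Mul(37169, Mul(Pow(-4, -1), 6))) = Add(3, Mul(37169, Mul(Rational(-1, 4), 6))) = Add(3, Mul(37169, Rational(-3, 2))) = Add(3, Rational(-111507, 2)) = Rational(-111501, 2) ≈ -55751.)
Mul(Add(173923, 179021), Add(Mul(-1, Pow(Add(-96164, -226380), Rational(1, 2))), b)) = Mul(Add(173923, 179021), Add(Mul(-1, Pow(Add(-96164, -226380), Rational(1, 2))), Rational(-111501, 2))) = Mul(352944, Add(Mul(-1, Pow(-322544, Rational(1, 2))), Rational(-111501, 2))) = Mul(352944, Add(Mul(-1, Mul(4, I, Pow(20159, Rational(1, 2)))), Rational(-111501, 2))) = Mul(352944, Add(Mul(-4, I, Pow(20159, Rational(1, 2))), Rational(-111501, 2))) = Mul(352944, Add(Rational(-111501, 2), Mul(-4, I, Pow(20159, Rational(1, 2))))) = Add(-19676804472, Mul(-1411776, I, Pow(20159, Rational(1, 2))))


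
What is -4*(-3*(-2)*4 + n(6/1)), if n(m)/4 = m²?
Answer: -672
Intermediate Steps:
n(m) = 4*m²
-4*(-3*(-2)*4 + n(6/1)) = -4*(-3*(-2)*4 + 4*(6/1)²) = -4*(6*4 + 4*(6*1)²) = -4*(24 + 4*6²) = -4*(24 + 4*36) = -4*(24 + 144) = -4*168 = -672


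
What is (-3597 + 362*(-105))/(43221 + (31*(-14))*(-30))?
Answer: -1541/2083 ≈ -0.73980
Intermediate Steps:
(-3597 + 362*(-105))/(43221 + (31*(-14))*(-30)) = (-3597 - 38010)/(43221 - 434*(-30)) = -41607/(43221 + 13020) = -41607/56241 = -41607*1/56241 = -1541/2083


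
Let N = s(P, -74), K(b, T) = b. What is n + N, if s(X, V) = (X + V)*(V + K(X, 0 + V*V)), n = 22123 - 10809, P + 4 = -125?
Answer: 52523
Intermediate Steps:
P = -129 (P = -4 - 125 = -129)
n = 11314
s(X, V) = (V + X)**2 (s(X, V) = (X + V)*(V + X) = (V + X)*(V + X) = (V + X)**2)
N = 41209 (N = (-74)**2 + (-129)**2 + 2*(-74)*(-129) = 5476 + 16641 + 19092 = 41209)
n + N = 11314 + 41209 = 52523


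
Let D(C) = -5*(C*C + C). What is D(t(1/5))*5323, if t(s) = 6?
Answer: -1117830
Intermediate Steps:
D(C) = -5*C - 5*C**2 (D(C) = -5*(C**2 + C) = -5*(C + C**2) = -5*C - 5*C**2)
D(t(1/5))*5323 = -5*6*(1 + 6)*5323 = -5*6*7*5323 = -210*5323 = -1117830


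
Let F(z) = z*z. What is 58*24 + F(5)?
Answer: 1417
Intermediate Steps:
F(z) = z²
58*24 + F(5) = 58*24 + 5² = 1392 + 25 = 1417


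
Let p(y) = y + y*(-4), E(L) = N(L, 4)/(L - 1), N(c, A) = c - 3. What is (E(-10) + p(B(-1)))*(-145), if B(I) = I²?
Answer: 2900/11 ≈ 263.64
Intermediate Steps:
N(c, A) = -3 + c
E(L) = (-3 + L)/(-1 + L) (E(L) = (-3 + L)/(L - 1) = (-3 + L)/(-1 + L))
p(y) = -3*y (p(y) = y - 4*y = -3*y)
(E(-10) + p(B(-1)))*(-145) = ((-3 - 10)/(-1 - 10) - 3*(-1)²)*(-145) = (-13/(-11) - 3*1)*(-145) = (-1/11*(-13) - 3)*(-145) = (13/11 - 3)*(-145) = -20/11*(-145) = 2900/11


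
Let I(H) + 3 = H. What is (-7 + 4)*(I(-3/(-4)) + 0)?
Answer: 27/4 ≈ 6.7500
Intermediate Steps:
I(H) = -3 + H
(-7 + 4)*(I(-3/(-4)) + 0) = (-7 + 4)*((-3 - 3/(-4)) + 0) = -3*((-3 - 3*(-1/4)) + 0) = -3*((-3 + 3/4) + 0) = -3*(-9/4 + 0) = -3*(-9/4) = 27/4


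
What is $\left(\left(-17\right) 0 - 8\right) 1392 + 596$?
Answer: $-10540$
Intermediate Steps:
$\left(\left(-17\right) 0 - 8\right) 1392 + 596 = \left(0 - 8\right) 1392 + 596 = \left(-8\right) 1392 + 596 = -11136 + 596 = -10540$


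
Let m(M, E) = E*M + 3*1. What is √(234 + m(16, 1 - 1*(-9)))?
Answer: √397 ≈ 19.925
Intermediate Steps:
m(M, E) = 3 + E*M (m(M, E) = E*M + 3 = 3 + E*M)
√(234 + m(16, 1 - 1*(-9))) = √(234 + (3 + (1 - 1*(-9))*16)) = √(234 + (3 + (1 + 9)*16)) = √(234 + (3 + 10*16)) = √(234 + (3 + 160)) = √(234 + 163) = √397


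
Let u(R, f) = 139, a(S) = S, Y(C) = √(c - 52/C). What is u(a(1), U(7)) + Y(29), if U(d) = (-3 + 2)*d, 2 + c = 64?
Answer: 139 + 3*√5626/29 ≈ 146.76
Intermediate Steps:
c = 62 (c = -2 + 64 = 62)
Y(C) = √(62 - 52/C)
U(d) = -d
u(a(1), U(7)) + Y(29) = 139 + √(62 - 52/29) = 139 + √(1746/29) = 139 + 3*√5626/29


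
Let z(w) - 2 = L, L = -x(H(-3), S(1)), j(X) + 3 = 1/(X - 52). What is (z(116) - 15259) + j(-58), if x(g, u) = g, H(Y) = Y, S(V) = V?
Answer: -1678271/110 ≈ -15257.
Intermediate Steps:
j(X) = -3 + 1/(-52 + X) (j(X) = -3 + 1/(X - 52) = -3 + 1/(-52 + X))
L = 3 (L = -1*(-3) = 3)
z(w) = 5 (z(w) = 2 + 3 = 5)
(z(116) - 15259) + j(-58) = (5 - 15259) + (157 - 3*(-58))/(-52 - 58) = -15254 + (157 + 174)/(-110) = -15254 - 1/110*331 = -15254 - 331/110 = -1678271/110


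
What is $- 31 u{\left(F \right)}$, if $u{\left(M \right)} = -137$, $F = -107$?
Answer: $4247$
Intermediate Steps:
$- 31 u{\left(F \right)} = \left(-31\right) \left(-137\right) = 4247$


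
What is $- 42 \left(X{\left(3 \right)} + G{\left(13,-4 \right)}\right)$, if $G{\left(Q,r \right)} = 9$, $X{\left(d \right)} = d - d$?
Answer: $-378$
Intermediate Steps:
$X{\left(d \right)} = 0$
$- 42 \left(X{\left(3 \right)} + G{\left(13,-4 \right)}\right) = - 42 \left(0 + 9\right) = \left(-42\right) 9 = -378$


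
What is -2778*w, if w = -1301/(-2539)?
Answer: -3614178/2539 ≈ -1423.5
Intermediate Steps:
w = 1301/2539 (w = -1301*(-1/2539) = 1301/2539 ≈ 0.51241)
-2778*w = -2778*1301/2539 = -3614178/2539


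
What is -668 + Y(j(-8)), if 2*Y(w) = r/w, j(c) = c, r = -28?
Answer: -2665/4 ≈ -666.25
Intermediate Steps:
Y(w) = -14/w (Y(w) = (-28/w)/2 = -14/w)
-668 + Y(j(-8)) = -668 - 14/(-8) = -668 - 14*(-1/8) = -668 + 7/4 = -2665/4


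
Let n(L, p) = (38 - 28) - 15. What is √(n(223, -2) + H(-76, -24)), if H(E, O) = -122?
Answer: I*√127 ≈ 11.269*I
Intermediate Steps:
n(L, p) = -5 (n(L, p) = 10 - 15 = -5)
√(n(223, -2) + H(-76, -24)) = √(-5 - 122) = √(-127) = I*√127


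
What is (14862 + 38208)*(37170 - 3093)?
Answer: 1808466390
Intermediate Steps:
(14862 + 38208)*(37170 - 3093) = 53070*34077 = 1808466390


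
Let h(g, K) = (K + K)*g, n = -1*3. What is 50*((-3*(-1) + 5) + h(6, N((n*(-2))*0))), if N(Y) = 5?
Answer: 3400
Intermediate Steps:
n = -3
h(g, K) = 2*K*g (h(g, K) = (2*K)*g = 2*K*g)
50*((-3*(-1) + 5) + h(6, N((n*(-2))*0))) = 50*((-3*(-1) + 5) + 2*5*6) = 50*((3 + 5) + 60) = 50*(8 + 60) = 50*68 = 3400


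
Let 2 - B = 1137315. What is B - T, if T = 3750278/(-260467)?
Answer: -296228754893/260467 ≈ -1.1373e+6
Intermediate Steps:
T = -3750278/260467 (T = 3750278*(-1/260467) = -3750278/260467 ≈ -14.398)
B = -1137313 (B = 2 - 1*1137315 = 2 - 1137315 = -1137313)
B - T = -1137313 - 1*(-3750278/260467) = -1137313 + 3750278/260467 = -296228754893/260467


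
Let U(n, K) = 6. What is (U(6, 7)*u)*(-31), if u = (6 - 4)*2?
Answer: -744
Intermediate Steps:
u = 4 (u = 2*2 = 4)
(U(6, 7)*u)*(-31) = (6*4)*(-31) = 24*(-31) = -744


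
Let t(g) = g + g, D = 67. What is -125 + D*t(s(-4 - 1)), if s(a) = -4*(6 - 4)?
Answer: -1197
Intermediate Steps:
s(a) = -8 (s(a) = -4*2 = -8)
t(g) = 2*g
-125 + D*t(s(-4 - 1)) = -125 + 67*(2*(-8)) = -125 + 67*(-16) = -125 - 1072 = -1197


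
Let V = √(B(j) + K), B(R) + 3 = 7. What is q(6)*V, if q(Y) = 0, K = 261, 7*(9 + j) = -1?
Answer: 0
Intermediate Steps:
j = -64/7 (j = -9 + (⅐)*(-1) = -9 - ⅐ = -64/7 ≈ -9.1429)
B(R) = 4 (B(R) = -3 + 7 = 4)
V = √265 (V = √(4 + 261) = √265 ≈ 16.279)
q(6)*V = 0*√265 = 0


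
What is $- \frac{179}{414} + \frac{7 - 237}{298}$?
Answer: $- \frac{74281}{61686} \approx -1.2042$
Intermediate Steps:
$- \frac{179}{414} + \frac{7 - 237}{298} = \left(-179\right) \frac{1}{414} + \left(7 - 237\right) \frac{1}{298} = - \frac{179}{414} - \frac{115}{149} = - \frac{74281}{61686}$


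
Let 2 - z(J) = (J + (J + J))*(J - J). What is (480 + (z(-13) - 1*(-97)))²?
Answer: 335241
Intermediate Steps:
z(J) = 2 (z(J) = 2 - (J + (J + J))*(J - J) = 2 - (J + 2*J)*0 = 2 - 3*J*0 = 2 - 1*0 = 2 + 0 = 2)
(480 + (z(-13) - 1*(-97)))² = (480 + (2 - 1*(-97)))² = (480 + (2 + 97))² = (480 + 99)² = 579² = 335241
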